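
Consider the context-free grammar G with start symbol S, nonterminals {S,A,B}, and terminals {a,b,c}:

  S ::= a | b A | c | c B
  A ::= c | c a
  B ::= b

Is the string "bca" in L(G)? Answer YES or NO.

Convert to CNF:
  S -> T0 B | T2 A | a | c
  A -> T0 T1 | c
  B -> b
  T0 -> c
  T1 -> a
  T2 -> b

CYK fill:
  cell(0,0) b: {B,T2}  orig:{B}
  cell(1,1) c: {A,S,T0}  orig:{A,S}
  cell(2,2) a: {S,T1}  orig:{S}
  cell(0,1) bc: {S}
  cell(1,2) ca: {A}
  cell(0,2) bca: {S}

S ∈ T[0,2] ⇒ YES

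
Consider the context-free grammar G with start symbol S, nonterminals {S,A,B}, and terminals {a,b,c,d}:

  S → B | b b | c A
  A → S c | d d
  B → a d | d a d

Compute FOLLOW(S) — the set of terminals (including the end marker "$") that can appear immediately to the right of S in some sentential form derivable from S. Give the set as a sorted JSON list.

FIRST sets, iterate to fixpoint:
pass 1:
  A via A→d d: +{d}
  B via B→a d: +{a}
  B via B→d a d: +{d}
  S via S→B: +{a,d}
  S via S→b b: +{b}
  S via S→c A: +{c}
  FIRST[S]={a,b,c,d}  FIRST[A]={d}  FIRST[B]={a,d}
pass 2:
  A via A→S c: +{a,b,c}
  FIRST[S]={a,b,c,d}  FIRST[A]={a,b,c,d}  FIRST[B]={a,d}
pass 3: done
  FIRST[S]={a,b,c,d}  FIRST[A]={a,b,c,d}  FIRST[B]={a,d}

FOLLOW sets:
seed FOLLOW(S) with $
iter 1:
  A→S c: FOLLOW(S) ⊇ FIRST(c) = {c}; new: +{c}
  S→B: FOLLOW(B) ⊇ FOLLOW(S) ⊇ {$,c}; new: +{$,c}
  S→c A: FOLLOW(A) ⊇ FOLLOW(S) ⊇ {$,c}; new: +{$,c}
  S: {$,c}  A: {$,c}  B: {$,c}
iter 2: (no change)
  S: {$,c}  A: {$,c}  B: {$,c}

FOLLOW(S) = ["$", "c"]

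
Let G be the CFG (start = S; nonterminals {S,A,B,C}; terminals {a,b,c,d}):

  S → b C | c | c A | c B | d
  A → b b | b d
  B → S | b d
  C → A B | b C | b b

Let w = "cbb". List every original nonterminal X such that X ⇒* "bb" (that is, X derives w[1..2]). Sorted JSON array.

Convert to CNF:
  S -> T0 C | T2 A | T2 B | c | d
  A -> T0 T0 | T0 T1
  B -> T0 C | T0 T1 | T2 A | T2 B | c | d
  C -> A B | T0 C | T0 T0
  T0 -> b
  T1 -> d
  T2 -> c

CYK table (by increasing span) — only the sub-triangle for w[1..2]:
  [1..1]={T0}  "b"  orig:{}
  [2..2]={T0}  "b"  orig:{}
  [1..2]={A,C}  "bb"

Original NTs in T[1,2] deriving "bb": ["A", "C"]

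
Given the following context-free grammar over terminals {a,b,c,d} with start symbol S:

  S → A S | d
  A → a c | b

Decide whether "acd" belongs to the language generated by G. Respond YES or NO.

Convert to CNF:
  S -> A S | d
  A -> T0 T1 | b
  T0 -> a
  T1 -> c

Fill CYK table bottom-up:
  cell(0,0) a: {T0}  orig:{}
  cell(1,1) c: {T1}  orig:{}
  cell(2,2) d: {S}
  cell(0,1) ac: {A}
  cell(1,2) cd: ∅
  cell(0,2) acd: {S}

S ∈ T[0,2] ⇒ YES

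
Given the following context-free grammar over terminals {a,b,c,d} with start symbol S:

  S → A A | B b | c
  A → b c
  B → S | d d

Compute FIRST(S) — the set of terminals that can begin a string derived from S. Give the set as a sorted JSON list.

FIRST iteration:
round 1:
  A via A→b c: +{b}
  B via B→d d: +{d}
  S via S→A A: +{b}
  S via S→B b: +{d}
  S via S→c: +{c}
  FIRST[S]={b,c,d}  FIRST[A]={b}  FIRST[B]={d}
round 2:
  B via B→S: +{b,c}
  FIRST[S]={b,c,d}  FIRST[A]={b}  FIRST[B]={b,c,d}
round 3: (stable)
  FIRST[S]={b,c,d}  FIRST[A]={b}  FIRST[B]={b,c,d}

FIRST(S) = ["b", "c", "d"]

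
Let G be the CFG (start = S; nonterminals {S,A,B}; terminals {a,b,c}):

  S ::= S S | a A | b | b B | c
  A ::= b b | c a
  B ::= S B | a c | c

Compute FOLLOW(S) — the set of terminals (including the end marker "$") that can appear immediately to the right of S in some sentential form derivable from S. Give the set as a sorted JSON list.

FIRST sets, iterate to fixpoint:
iter 1:
  A via A→b b: +{b}
  A via A→c a: +{c}
  B via B→a c: +{a}
  B via B→c: +{c}
  S via S→a A: +{a}
  S via S→b: +{b}
  S via S→c: +{c}
  FIRST(S)={a,b,c}  FIRST(A)={b,c}  FIRST(B)={a,c}
iter 2:
  B via B→S B: +{b}
  FIRST(S)={a,b,c}  FIRST(A)={b,c}  FIRST(B)={a,b,c}
iter 3: — fixpoint
  FIRST(S)={a,b,c}  FIRST(A)={b,c}  FIRST(B)={a,b,c}

FOLLOW iteration:
FOLLOW(S) := {$}
pass 1:
  B→S B: FOLLOW(S) ⊇ FIRST(B) = {a,b,c}; new: +{a,b,c}
  S→a A: FOLLOW(A) ⊇ FOLLOW(S) ⊇ {$,a,b,c}; new: +{$,a,b,c}
  S→b B: FOLLOW(B) ⊇ FOLLOW(S) ⊇ {$,a,b,c}; new: +{$,a,b,c}
  S: {$,a,b,c}  A: {$,a,b,c}  B: {$,a,b,c}
pass 2: — fixpoint
  S: {$,a,b,c}  A: {$,a,b,c}  B: {$,a,b,c}

FOLLOW(S) = ["$", "a", "b", "c"]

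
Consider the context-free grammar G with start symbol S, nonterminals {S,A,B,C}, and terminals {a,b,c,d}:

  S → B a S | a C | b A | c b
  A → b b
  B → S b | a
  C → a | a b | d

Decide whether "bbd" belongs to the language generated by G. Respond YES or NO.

Convert to CNF:
  S -> B X3 | T0 A | T1 C | T2 T0
  A -> T0 T0
  B -> S T0 | a
  C -> T1 T0 | a | d
  T0 -> b
  T1 -> a
  T2 -> c
  X3 -> T1 S

CYK fill:
  [0..0]={T0}  "b"  orig:{}
  [1..1]={T0}  "b"  orig:{}
  [2..2]={C}  "d"
  [0..1]={A}  "bb"
  [1..2]=∅  "bd"
  [0..2]=∅  "bbd"

S ∉ T[0,2] ⇒ NO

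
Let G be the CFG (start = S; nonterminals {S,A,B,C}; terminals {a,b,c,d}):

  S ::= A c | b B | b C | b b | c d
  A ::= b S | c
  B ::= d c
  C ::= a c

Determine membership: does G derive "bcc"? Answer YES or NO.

Convert to CNF:
  S -> A T2 | T0 B | T0 C | T0 T0 | T2 T1
  A -> T0 S | c
  B -> T1 T2
  C -> T3 T2
  T0 -> b
  T1 -> d
  T2 -> c
  T3 -> a

Fill CYK table bottom-up:
  cell(0,0) b: {T0}  orig:{}
  cell(1,1) c: {A,T2}  orig:{A}
  cell(2,2) c: {A,T2}  orig:{A}
  cell(0,1) bc: ∅
  cell(1,2) cc: {S}
  cell(0,2) bcc: {A}

S ∉ T[0,2] ⇒ NO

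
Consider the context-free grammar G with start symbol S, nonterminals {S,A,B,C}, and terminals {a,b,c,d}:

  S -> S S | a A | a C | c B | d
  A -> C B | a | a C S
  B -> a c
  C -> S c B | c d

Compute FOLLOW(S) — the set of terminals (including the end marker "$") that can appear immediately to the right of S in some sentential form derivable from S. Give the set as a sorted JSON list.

FIRST sets, iterate to fixpoint:
round 1:
  A via A→a: +{a}
  B via B→a c: +{a}
  C via C→c d: +{c}
  S via S→a A: +{a}
  S via S→c B: +{c}
  S via S→d: +{d}
  FIRST(S)={a,c,d}  FIRST(A)={a}  FIRST(B)={a}  FIRST(C)={c}
round 2:
  A via A→C B: +{c}
  C via C→S c B: +{a,d}
  FIRST(S)={a,c,d}  FIRST(A)={a,c}  FIRST(B)={a}  FIRST(C)={a,c,d}
round 3:
  A via A→C B: +{d}
  FIRST(S)={a,c,d}  FIRST(A)={a,c,d}  FIRST(B)={a}  FIRST(C)={a,c,d}
round 4: — fixpoint
  FIRST(S)={a,c,d}  FIRST(A)={a,c,d}  FIRST(B)={a}  FIRST(C)={a,c,d}

FOLLOW sets:
seed FOLLOW(S) with $
pass 1:
  A→C B: FOLLOW(C) ⊇ FIRST(B) = {a}; new: +{a}
  A→a C S: FOLLOW(C) ⊇ FIRST(S) = {a,c,d}; new: +{c,d}
  C→S c B: FOLLOW(S) ⊇ FIRST(c) = {c}; new: +{c}
  C→S c B: FOLLOW(B) ⊇ FOLLOW(C) ⊇ {a,c,d}; new: +{a,c,d}
  S→S S: FOLLOW(S) ⊇ FIRST(S) = {a,c,d}; new: +{a,d}
  S→a A: FOLLOW(A) ⊇ FOLLOW(S) ⊇ {$,a,c,d}; new: +{$,a,c,d}
  S→a C: FOLLOW(C) ⊇ FOLLOW(S) ⊇ {$,a,c,d}; new: +{$}
  S→c B: FOLLOW(B) ⊇ FOLLOW(S) ⊇ {$,a,c,d}; new: +{$}
  FOLLOW(S)={$,a,c,d}  FOLLOW(A)={$,a,c,d}  FOLLOW(B)={$,a,c,d}  FOLLOW(C)={$,a,c,d}
pass 2: done
  FOLLOW(S)={$,a,c,d}  FOLLOW(A)={$,a,c,d}  FOLLOW(B)={$,a,c,d}  FOLLOW(C)={$,a,c,d}

FOLLOW(S) = ["$", "a", "c", "d"]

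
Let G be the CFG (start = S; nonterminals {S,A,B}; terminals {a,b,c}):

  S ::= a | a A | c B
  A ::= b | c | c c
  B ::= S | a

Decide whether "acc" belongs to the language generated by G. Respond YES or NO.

Convert to CNF:
  S -> T0 B | T1 A | a
  A -> T0 T0 | b | c
  B -> T0 B | T1 A | a
  T0 -> c
  T1 -> a

Fill CYK table bottom-up:
  cell(0,0) a: {B,S,T1}  orig:{B,S}
  cell(1,1) c: {A,T0}  orig:{A}
  cell(2,2) c: {A,T0}  orig:{A}
  cell(0,1) ac: {B,S}
  cell(1,2) cc: {A}
  cell(0,2) acc: {B,S}

S ∈ T[0,2] ⇒ YES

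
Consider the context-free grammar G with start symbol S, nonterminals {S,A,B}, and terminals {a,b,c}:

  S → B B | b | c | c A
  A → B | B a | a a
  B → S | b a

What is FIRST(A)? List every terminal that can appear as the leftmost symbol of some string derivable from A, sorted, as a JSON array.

Compute FIRST by fixpoint:
[1]
  A via A→a a: +{a}
  B via B→b a: +{b}
  S via S→B B: +{b}
  S via S→c: +{c}
  FIRST[S]={b,c}  FIRST[A]={a}  FIRST[B]={b}
[2]
  A via A→B: +{b}
  B via B→S: +{c}
  FIRST[S]={b,c}  FIRST[A]={a,b}  FIRST[B]={b,c}
[3]
  A via A→B: +{c}
  FIRST[S]={b,c}  FIRST[A]={a,b,c}  FIRST[B]={b,c}
[4] — fixpoint
  FIRST[S]={b,c}  FIRST[A]={a,b,c}  FIRST[B]={b,c}

FIRST(A) = ["a", "b", "c"]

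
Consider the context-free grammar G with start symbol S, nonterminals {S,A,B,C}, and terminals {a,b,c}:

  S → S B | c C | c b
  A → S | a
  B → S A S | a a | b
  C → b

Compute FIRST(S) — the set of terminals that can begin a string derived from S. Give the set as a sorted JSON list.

Compute FIRST by fixpoint:
[1]
  A via A→a: +{a}
  B via B→a a: +{a}
  B via B→b: +{b}
  C via C→b: +{b}
  S via S→c C: +{c}
  S: {c}  A: {a}  B: {a,b}  C: {b}
[2]
  A via A→S: +{c}
  B via B→S A S: +{c}
  S: {c}  A: {a,c}  B: {a,b,c}  C: {b}
[3] done
  S: {c}  A: {a,c}  B: {a,b,c}  C: {b}

FIRST(S) = ["c"]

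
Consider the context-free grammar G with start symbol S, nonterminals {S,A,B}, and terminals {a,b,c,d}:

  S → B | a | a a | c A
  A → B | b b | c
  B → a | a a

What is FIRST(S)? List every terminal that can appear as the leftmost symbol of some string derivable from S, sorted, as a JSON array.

FIRST iteration:
pass 1:
  A via A→b b: +{b}
  A via A→c: +{c}
  B via B→a: +{a}
  S via S→B: +{a}
  S via S→c A: +{c}
  FIRST(S)={a,c}  FIRST(A)={b,c}  FIRST(B)={a}
pass 2:
  A via A→B: +{a}
  FIRST(S)={a,c}  FIRST(A)={a,b,c}  FIRST(B)={a}
pass 3: done
  FIRST(S)={a,c}  FIRST(A)={a,b,c}  FIRST(B)={a}

FIRST(S) = ["a", "c"]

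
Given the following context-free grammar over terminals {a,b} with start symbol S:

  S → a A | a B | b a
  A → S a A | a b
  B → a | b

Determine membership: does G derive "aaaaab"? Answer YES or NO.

Convert to CNF:
  S -> T0 A | T0 B | T1 T0
  A -> S X2 | T0 T1
  B -> a | b
  T0 -> a
  T1 -> b
  X2 -> T0 A

CYK table (by increasing span):
  [0..0]={B,T0}  "a"  orig:{B}
  [1..1]={B,T0}  "a"  orig:{B}
  [2..2]={B,T0}  "a"  orig:{B}
  [3..3]={B,T0}  "a"  orig:{B}
  [4..4]={B,T0}  "a"  orig:{B}
  [5..5]={B,T1}  "b"  orig:{B}
  [0..1]={S}  "aa"
  [1..2]={S}  "aa"
  [2..3]={S}  "aa"
  [3..4]={S}  "aa"
  [4..5]={A,S}  "ab"
  [0..2]=∅  "aaa"
  [1..3]=∅  "aaa"
  [2..4]=∅  "aaa"
  [3..5]={S,X2}  "aab"  orig:{S}
  [0..3]=∅  "aaaa"
  [1..4]=∅  "aaaa"
  [2..5]=∅  "aaab"
  [0..4]=∅  "aaaaa"
  [1..5]={A}  "aaaab"
  [0..5]={S,X2}  "aaaaab"  orig:{S}

S ∈ T[0,5] ⇒ YES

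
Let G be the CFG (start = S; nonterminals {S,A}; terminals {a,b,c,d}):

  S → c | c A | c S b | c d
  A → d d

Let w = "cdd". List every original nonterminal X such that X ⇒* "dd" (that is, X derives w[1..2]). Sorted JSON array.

Convert to CNF:
  S -> T1 A | T1 T0 | T1 X3 | c
  A -> T0 T0
  T0 -> d
  T1 -> c
  T2 -> b
  X3 -> S T2

Fill CYK table bottom-up, restricted to cells inside w[1..2]:
  cell(1,1) d: {T0}  orig:{}
  cell(2,2) d: {T0}  orig:{}
  cell(1,2) dd: {A}

Original NTs in T[1,2] deriving "dd": ["A"]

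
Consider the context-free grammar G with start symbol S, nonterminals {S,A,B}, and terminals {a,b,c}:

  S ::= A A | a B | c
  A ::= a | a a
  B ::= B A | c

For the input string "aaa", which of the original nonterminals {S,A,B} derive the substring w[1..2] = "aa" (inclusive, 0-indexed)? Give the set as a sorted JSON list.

Convert to CNF:
  S -> A A | T0 B | c
  A -> T0 T0 | a
  B -> B A | c
  T0 -> a

CYK fill (cells [i..j] with 1 ≤ i ≤ j ≤ 2 only):
  T[1,1] 'a' = {A,T0}  orig:{A}
  T[2,2] 'a' = {A,T0}  orig:{A}
  T[1,2] 'aa' = {A,S}

Original NTs in T[1,2] deriving "aa": ["A", "S"]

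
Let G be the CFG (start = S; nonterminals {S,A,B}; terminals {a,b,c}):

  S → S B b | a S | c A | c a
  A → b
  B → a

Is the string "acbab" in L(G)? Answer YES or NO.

Convert to CNF:
  S -> S X3 | T1 S | T2 A | T2 T1
  A -> b
  B -> a
  T0 -> b
  T1 -> a
  T2 -> c
  X3 -> B T0

CYK table (by increasing span):
  cell(0,0) a: {B,T1}  orig:{B}
  cell(1,1) c: {T2}  orig:{}
  cell(2,2) b: {A,T0}  orig:{A}
  cell(3,3) a: {B,T1}  orig:{B}
  cell(4,4) b: {A,T0}  orig:{A}
  cell(0,1) ac: ∅
  cell(1,2) cb: {S}
  cell(2,3) ba: ∅
  cell(3,4) ab: {X3}  orig:{}
  cell(0,2) acb: {S}
  cell(1,3) cba: ∅
  cell(2,4) bab: ∅
  cell(0,3) acba: ∅
  cell(1,4) cbab: {S}
  cell(0,4) acbab: {S}

S ∈ T[0,4] ⇒ YES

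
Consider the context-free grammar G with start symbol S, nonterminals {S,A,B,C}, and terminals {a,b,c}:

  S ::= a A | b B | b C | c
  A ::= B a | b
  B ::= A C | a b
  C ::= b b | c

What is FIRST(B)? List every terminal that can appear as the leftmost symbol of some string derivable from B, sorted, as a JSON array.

FIRST sets, iterate to fixpoint:
round 1:
  A via A→b: +{b}
  B via B→A C: +{b}
  B via B→a b: +{a}
  C via C→b b: +{b}
  C via C→c: +{c}
  S via S→a A: +{a}
  S via S→b B: +{b}
  S via S→c: +{c}
  FIRST[S]={a,b,c}  FIRST[A]={b}  FIRST[B]={a,b}  FIRST[C]={b,c}
round 2:
  A via A→B a: +{a}
  FIRST[S]={a,b,c}  FIRST[A]={a,b}  FIRST[B]={a,b}  FIRST[C]={b,c}
round 3: (no change)
  FIRST[S]={a,b,c}  FIRST[A]={a,b}  FIRST[B]={a,b}  FIRST[C]={b,c}

FIRST(B) = ["a", "b"]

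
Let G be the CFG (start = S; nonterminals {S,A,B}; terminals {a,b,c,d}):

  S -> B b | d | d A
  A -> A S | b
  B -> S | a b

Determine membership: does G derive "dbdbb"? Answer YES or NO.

Convert to CNF:
  S -> B T0 | T2 A | d
  A -> A S | b
  B -> B T0 | T1 T0 | T2 A | d
  T0 -> b
  T1 -> a
  T2 -> d

CYK table (by increasing span):
  cell(0,0) d: {B,S,T2}  orig:{B,S}
  cell(1,1) b: {A,T0}  orig:{A}
  cell(2,2) d: {B,S,T2}  orig:{B,S}
  cell(3,3) b: {A,T0}  orig:{A}
  cell(4,4) b: {A,T0}  orig:{A}
  cell(0,1) db: {B,S}
  cell(1,2) bd: {A}
  cell(2,3) db: {B,S}
  cell(3,4) bb: ∅
  cell(0,2) dbd: {B,S}
  cell(1,3) bdb: {A}
  cell(2,4) dbb: {B,S}
  cell(0,3) dbdb: {B,S}
  cell(1,4) bdbb: {A}
  cell(0,4) dbdbb: {B,S}

S ∈ T[0,4] ⇒ YES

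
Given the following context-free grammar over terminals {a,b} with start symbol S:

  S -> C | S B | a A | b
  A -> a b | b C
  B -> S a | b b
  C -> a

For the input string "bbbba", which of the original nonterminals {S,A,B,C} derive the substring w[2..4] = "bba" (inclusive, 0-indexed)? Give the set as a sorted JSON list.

CNF form of G:
  S -> S B | T0 A | a | b
  A -> T0 T1 | T1 C
  B -> S T0 | T1 T1
  C -> a
  T0 -> a
  T1 -> b

CYK table (by increasing span), restricted to cells inside w[2..4]:
  [2..2]={S,T1}  "b"  orig:{S}
  [3..3]={S,T1}  "b"  orig:{S}
  [4..4]={C,S,T0}  "a"  orig:{C,S}
  [2..3]={B}  "bb"
  [3..4]={A,B}  "ba"
  [2..4]={S}  "bba"

Original NTs in T[2,4] deriving "bba": ["S"]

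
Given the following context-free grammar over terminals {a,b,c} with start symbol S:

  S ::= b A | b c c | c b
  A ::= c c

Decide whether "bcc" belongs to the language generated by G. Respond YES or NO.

CNF form of G:
  S -> T0 T1 | T1 A | T1 X2
  A -> T0 T0
  T0 -> c
  T1 -> b
  X2 -> T0 T0

CYK table (by increasing span):
  T[0,0] 'b' = {T1}  orig:{}
  T[1,1] 'c' = {T0}  orig:{}
  T[2,2] 'c' = {T0}  orig:{}
  T[0,1] 'bc' = ∅
  T[1,2] 'cc' = {A,X2}  orig:{A}
  T[0,2] 'bcc' = {S}

S ∈ T[0,2] ⇒ YES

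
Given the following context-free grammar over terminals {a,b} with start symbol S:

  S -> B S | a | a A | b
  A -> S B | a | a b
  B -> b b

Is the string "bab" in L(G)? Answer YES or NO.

CNF form of G:
  S -> B S | T0 A | a | b
  A -> S B | T0 T1 | a
  B -> T1 T1
  T0 -> a
  T1 -> b

CYK table (by increasing span):
  T[0,0] 'b' = {S,T1}  orig:{S}
  T[1,1] 'a' = {A,S,T0}  orig:{A,S}
  T[2,2] 'b' = {S,T1}  orig:{S}
  T[0,1] 'ba' = ∅
  T[1,2] 'ab' = {A}
  T[0,2] 'bab' = ∅

S ∉ T[0,2] ⇒ NO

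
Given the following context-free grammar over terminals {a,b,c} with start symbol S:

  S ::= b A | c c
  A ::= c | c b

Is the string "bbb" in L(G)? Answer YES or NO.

Convert to CNF:
  S -> T0 T0 | T1 A
  A -> T0 T1 | c
  T0 -> c
  T1 -> b

CYK table (by increasing span):
  cell(0,0) b: {T1}  orig:{}
  cell(1,1) b: {T1}  orig:{}
  cell(2,2) b: {T1}  orig:{}
  cell(0,1) bb: ∅
  cell(1,2) bb: ∅
  cell(0,2) bbb: ∅

S ∉ T[0,2] ⇒ NO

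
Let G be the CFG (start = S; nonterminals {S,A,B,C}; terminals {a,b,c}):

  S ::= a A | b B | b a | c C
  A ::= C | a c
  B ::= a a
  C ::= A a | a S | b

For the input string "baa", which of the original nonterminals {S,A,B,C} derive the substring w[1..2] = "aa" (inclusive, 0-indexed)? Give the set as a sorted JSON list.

CNF form of G:
  S -> T0 A | T1 C | T2 B | T2 T0
  A -> A T0 | T0 S | T0 T1 | b
  B -> T0 T0
  C -> A T0 | T0 S | b
  T0 -> a
  T1 -> c
  T2 -> b

Fill CYK table bottom-up — only the sub-triangle for w[1..2]:
  cell(1,1) a: {T0}  orig:{}
  cell(2,2) a: {T0}  orig:{}
  cell(1,2) aa: {B}

Original NTs in T[1,2] deriving "aa": ["B"]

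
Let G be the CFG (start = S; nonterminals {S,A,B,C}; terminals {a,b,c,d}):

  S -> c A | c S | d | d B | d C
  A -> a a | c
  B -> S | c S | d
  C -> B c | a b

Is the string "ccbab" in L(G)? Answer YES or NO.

Convert to CNF:
  S -> T1 A | T1 S | T2 B | T2 C | d
  A -> T0 T0 | c
  B -> T1 A | T1 S | T2 B | T2 C | d
  C -> B T1 | T0 T3
  T0 -> a
  T1 -> c
  T2 -> d
  T3 -> b

CYK fill:
  [0..0]={A,T1}  "c"  orig:{A}
  [1..1]={A,T1}  "c"  orig:{A}
  [2..2]={T3}  "b"  orig:{}
  [3..3]={T0}  "a"  orig:{}
  [4..4]={T3}  "b"  orig:{}
  [0..1]={B,S}  "cc"
  [1..2]=∅  "cb"
  [2..3]=∅  "ba"
  [3..4]={C}  "ab"
  [0..2]=∅  "ccb"
  [1..3]=∅  "cba"
  [2..4]=∅  "bab"
  [0..3]=∅  "ccba"
  [1..4]=∅  "cbab"
  [0..4]=∅  "ccbab"

S ∉ T[0,4] ⇒ NO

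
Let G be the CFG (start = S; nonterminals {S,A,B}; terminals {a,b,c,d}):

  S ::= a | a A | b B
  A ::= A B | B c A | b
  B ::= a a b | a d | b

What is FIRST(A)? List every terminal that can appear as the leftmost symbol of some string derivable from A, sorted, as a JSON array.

FIRST sets, iterate to fixpoint:
pass 1:
  A via A→b: +{b}
  B via B→a a b: +{a}
  B via B→b: +{b}
  S via S→a: +{a}
  S via S→b B: +{b}
  FIRST[S]={a,b}  FIRST[A]={b}  FIRST[B]={a,b}
pass 2:
  A via A→B c A: +{a}
  FIRST[S]={a,b}  FIRST[A]={a,b}  FIRST[B]={a,b}
pass 3: — fixpoint
  FIRST[S]={a,b}  FIRST[A]={a,b}  FIRST[B]={a,b}

FIRST(A) = ["a", "b"]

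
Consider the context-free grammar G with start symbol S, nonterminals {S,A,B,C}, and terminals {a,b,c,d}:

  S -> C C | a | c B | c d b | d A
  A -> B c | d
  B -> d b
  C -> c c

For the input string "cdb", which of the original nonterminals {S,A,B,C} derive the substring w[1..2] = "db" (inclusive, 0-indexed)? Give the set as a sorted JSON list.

CNF form of G:
  S -> C C | T0 B | T0 X3 | T1 A | a
  A -> B T0 | d
  B -> T1 T2
  C -> T0 T0
  T0 -> c
  T1 -> d
  T2 -> b
  X3 -> T1 T2

CYK table (by increasing span) — only the sub-triangle for w[1..2]:
  cell(1,1) d: {A,T1}  orig:{A}
  cell(2,2) b: {T2}  orig:{}
  cell(1,2) db: {B,X3}  orig:{B}

Original NTs in T[1,2] deriving "db": ["B"]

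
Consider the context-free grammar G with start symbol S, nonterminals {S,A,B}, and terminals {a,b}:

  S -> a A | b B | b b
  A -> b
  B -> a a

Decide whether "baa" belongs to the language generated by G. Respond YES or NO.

CNF form of G:
  S -> T0 A | T1 B | T1 T1
  A -> b
  B -> T0 T0
  T0 -> a
  T1 -> b

CYK fill:
  cell(0,0) b: {A,T1}  orig:{A}
  cell(1,1) a: {T0}  orig:{}
  cell(2,2) a: {T0}  orig:{}
  cell(0,1) ba: ∅
  cell(1,2) aa: {B}
  cell(0,2) baa: {S}

S ∈ T[0,2] ⇒ YES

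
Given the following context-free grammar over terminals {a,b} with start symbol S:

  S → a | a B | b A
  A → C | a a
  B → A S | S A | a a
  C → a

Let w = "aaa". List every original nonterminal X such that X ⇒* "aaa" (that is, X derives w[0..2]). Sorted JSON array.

Convert to CNF:
  S -> T0 B | T1 A | a
  A -> T0 T0 | a
  B -> A S | S A | T0 T0
  C -> a
  T0 -> a
  T1 -> b

CYK fill, restricted to cells inside w[0..2]:
  T[0,0] 'a' = {A,C,S,T0}  orig:{A,C,S}
  T[1,1] 'a' = {A,C,S,T0}  orig:{A,C,S}
  T[2,2] 'a' = {A,C,S,T0}  orig:{A,C,S}
  T[0,1] 'aa' = {A,B}
  T[1,2] 'aa' = {A,B}
  T[0,2] 'aaa' = {B,S}

Original NTs in T[0,2] deriving "aaa": ["B", "S"]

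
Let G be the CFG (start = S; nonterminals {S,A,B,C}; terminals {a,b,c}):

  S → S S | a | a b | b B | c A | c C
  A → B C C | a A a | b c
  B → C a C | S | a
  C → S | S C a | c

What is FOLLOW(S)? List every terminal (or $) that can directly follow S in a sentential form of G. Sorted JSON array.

FIRST iteration:
[1]
  A via A→a A a: +{a}
  A via A→b c: +{b}
  B via B→a: +{a}
  C via C→c: +{c}
  S via S→a: +{a}
  S via S→b B: +{b}
  S via S→c A: +{c}
  FIRST[S]={a,b,c}  FIRST[A]={a,b}  FIRST[B]={a}  FIRST[C]={c}
[2]
  B via B→C a C: +{c}
  B via B→S: +{b}
  C via C→S: +{a,b}
  FIRST[S]={a,b,c}  FIRST[A]={a,b}  FIRST[B]={a,b,c}  FIRST[C]={a,b,c}
[3]
  A via A→B C C: +{c}
  FIRST[S]={a,b,c}  FIRST[A]={a,b,c}  FIRST[B]={a,b,c}  FIRST[C]={a,b,c}
[4] (no change)
  FIRST[S]={a,b,c}  FIRST[A]={a,b,c}  FIRST[B]={a,b,c}  FIRST[C]={a,b,c}

FOLLOW sets:
FOLLOW(S) := {$}
round 1:
  A→B C C: FOLLOW(B) ⊇ FIRST(C) = {a,b,c}; new: +{a,b,c}
  A→B C C: FOLLOW(C) ⊇ FIRST(C) = {a,b,c}; new: +{a,b,c}
  A→a A a: FOLLOW(A) ⊇ FIRST(a) = {a}; new: +{a}
  B→S: FOLLOW(S) ⊇ FOLLOW(B) ⊇ {a,b,c}; new: +{a,b,c}
  S→b B: FOLLOW(B) ⊇ FOLLOW(S) ⊇ {$,a,b,c}; new: +{$}
  S→c A: FOLLOW(A) ⊇ FOLLOW(S) ⊇ {$,a,b,c}; new: +{$,b,c}
  S→c C: FOLLOW(C) ⊇ FOLLOW(S) ⊇ {$,a,b,c}; new: +{$}
  FOLLOW[S]={$,a,b,c}  FOLLOW[A]={$,a,b,c}  FOLLOW[B]={$,a,b,c}  FOLLOW[C]={$,a,b,c}
round 2: done
  FOLLOW[S]={$,a,b,c}  FOLLOW[A]={$,a,b,c}  FOLLOW[B]={$,a,b,c}  FOLLOW[C]={$,a,b,c}

FOLLOW(S) = ["$", "a", "b", "c"]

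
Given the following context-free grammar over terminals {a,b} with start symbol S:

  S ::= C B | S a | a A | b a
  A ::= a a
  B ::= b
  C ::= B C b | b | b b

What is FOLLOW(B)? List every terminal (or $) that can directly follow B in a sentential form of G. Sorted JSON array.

Compute FIRST by fixpoint:
[1]
  A via A→a a: +{a}
  B via B→b: +{b}
  C via C→B C b: +{b}
  S via S→C B: +{b}
  S via S→a A: +{a}
  FIRST[S]={a,b}  FIRST[A]={a}  FIRST[B]={b}  FIRST[C]={b}
[2] — fixpoint
  FIRST[S]={a,b}  FIRST[A]={a}  FIRST[B]={b}  FIRST[C]={b}

Compute FOLLOW by fixpoint:
seed FOLLOW(S) with $
iter 1:
  C→B C b: FOLLOW(B) ⊇ FIRST(C) = {b}; new: +{b}
  C→B C b: FOLLOW(C) ⊇ FIRST(b) = {b}; new: +{b}
  S→C B: FOLLOW(B) ⊇ FOLLOW(S) ⊇ {$}; new: +{$}
  S→S a: FOLLOW(S) ⊇ FIRST(a) = {a}; new: +{a}
  S→a A: FOLLOW(A) ⊇ FOLLOW(S) ⊇ {$,a}; new: +{$,a}
  FOLLOW(S)={$,a}  FOLLOW(A)={$,a}  FOLLOW(B)={$,b}  FOLLOW(C)={b}
iter 2:
  S→C B: FOLLOW(B) ⊇ FOLLOW(S) ⊇ {$,a}; new: +{a}
  FOLLOW(S)={$,a}  FOLLOW(A)={$,a}  FOLLOW(B)={$,a,b}  FOLLOW(C)={b}
iter 3: (stable)
  FOLLOW(S)={$,a}  FOLLOW(A)={$,a}  FOLLOW(B)={$,a,b}  FOLLOW(C)={b}

FOLLOW(B) = ["$", "a", "b"]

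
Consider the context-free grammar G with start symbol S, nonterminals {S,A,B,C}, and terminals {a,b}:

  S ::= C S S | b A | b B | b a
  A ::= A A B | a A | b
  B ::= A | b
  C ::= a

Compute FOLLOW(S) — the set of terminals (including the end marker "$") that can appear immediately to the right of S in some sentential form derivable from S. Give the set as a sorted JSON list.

FIRST iteration:
[1]
  A via A→a A: +{a}
  A via A→b: +{b}
  B via B→A: +{a,b}
  C via C→a: +{a}
  S via S→C S S: +{a}
  S via S→b A: +{b}
  S: {a,b}  A: {a,b}  B: {a,b}  C: {a}
[2] (no change)
  S: {a,b}  A: {a,b}  B: {a,b}  C: {a}

Compute FOLLOW by fixpoint:
seed FOLLOW(S) with $
[1]
  A→A A B: FOLLOW(A) ⊇ FIRST(A) = {a,b}; new: +{a,b}
  A→A A B: FOLLOW(B) ⊇ FOLLOW(A) ⊇ {a,b}; new: +{a,b}
  S→C S S: FOLLOW(C) ⊇ FIRST(S) = {a,b}; new: +{a,b}
  S→C S S: FOLLOW(S) ⊇ FIRST(S) = {a,b}; new: +{a,b}
  S→b A: FOLLOW(A) ⊇ FOLLOW(S) ⊇ {$,a,b}; new: +{$}
  S→b B: FOLLOW(B) ⊇ FOLLOW(S) ⊇ {$,a,b}; new: +{$}
  S: {$,a,b}  A: {$,a,b}  B: {$,a,b}  C: {a,b}
[2] (stable)
  S: {$,a,b}  A: {$,a,b}  B: {$,a,b}  C: {a,b}

FOLLOW(S) = ["$", "a", "b"]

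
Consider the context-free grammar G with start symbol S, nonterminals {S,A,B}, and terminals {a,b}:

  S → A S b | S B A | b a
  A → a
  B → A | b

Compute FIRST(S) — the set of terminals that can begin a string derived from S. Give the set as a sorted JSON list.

Compute FIRST by fixpoint:
[1]
  A via A→a: +{a}
  B via B→A: +{a}
  B via B→b: +{b}
  S via S→A S b: +{a}
  S via S→b a: +{b}
  FIRST(S)={a,b}  FIRST(A)={a}  FIRST(B)={a,b}
[2] (no change)
  FIRST(S)={a,b}  FIRST(A)={a}  FIRST(B)={a,b}

FIRST(S) = ["a", "b"]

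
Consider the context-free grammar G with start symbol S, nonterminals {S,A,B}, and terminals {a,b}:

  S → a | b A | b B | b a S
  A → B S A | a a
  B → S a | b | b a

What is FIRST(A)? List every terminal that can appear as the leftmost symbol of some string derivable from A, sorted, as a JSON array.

FIRST sets, iterate to fixpoint:
pass 1:
  A via A→a a: +{a}
  B via B→b: +{b}
  S via S→a: +{a}
  S via S→b A: +{b}
  S: {a,b}  A: {a}  B: {b}
pass 2:
  A via A→B S A: +{b}
  B via B→S a: +{a}
  S: {a,b}  A: {a,b}  B: {a,b}
pass 3: (stable)
  S: {a,b}  A: {a,b}  B: {a,b}

FIRST(A) = ["a", "b"]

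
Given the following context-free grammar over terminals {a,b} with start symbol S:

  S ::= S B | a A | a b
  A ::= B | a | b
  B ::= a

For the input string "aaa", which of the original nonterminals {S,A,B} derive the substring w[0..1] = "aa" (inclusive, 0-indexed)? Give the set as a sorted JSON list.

CNF form of G:
  S -> S B | T0 A | T0 T1
  A -> a | b
  B -> a
  T0 -> a
  T1 -> b

Fill CYK table bottom-up — only the sub-triangle for w[0..1]:
  T[0,0] 'a' = {A,B,T0}  orig:{A,B}
  T[1,1] 'a' = {A,B,T0}  orig:{A,B}
  T[0,1] 'aa' = {S}

Original NTs in T[0,1] deriving "aa": ["S"]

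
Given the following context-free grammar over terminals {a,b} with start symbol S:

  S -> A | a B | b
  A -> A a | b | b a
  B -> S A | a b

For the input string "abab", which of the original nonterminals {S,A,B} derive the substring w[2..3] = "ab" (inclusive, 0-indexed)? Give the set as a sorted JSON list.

Convert to CNF:
  S -> A T0 | T0 B | T1 T0 | b
  A -> A T0 | T1 T0 | b
  B -> S A | T0 T1
  T0 -> a
  T1 -> b

Fill CYK table bottom-up, restricted to cells inside w[2..3]:
  T[2,2] 'a' = {T0}  orig:{}
  T[3,3] 'b' = {A,S,T1}  orig:{A,S}
  T[2,3] 'ab' = {B}

Original NTs in T[2,3] deriving "ab": ["B"]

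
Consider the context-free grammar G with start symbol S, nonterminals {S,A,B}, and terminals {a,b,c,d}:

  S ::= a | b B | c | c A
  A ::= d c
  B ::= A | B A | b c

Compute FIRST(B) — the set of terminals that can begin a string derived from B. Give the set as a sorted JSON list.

FIRST sets, iterate to fixpoint:
iter 1:
  A via A→d c: +{d}
  B via B→A: +{d}
  B via B→b c: +{b}
  S via S→a: +{a}
  S via S→b B: +{b}
  S via S→c: +{c}
  S: {a,b,c}  A: {d}  B: {b,d}
iter 2: — fixpoint
  S: {a,b,c}  A: {d}  B: {b,d}

FIRST(B) = ["b", "d"]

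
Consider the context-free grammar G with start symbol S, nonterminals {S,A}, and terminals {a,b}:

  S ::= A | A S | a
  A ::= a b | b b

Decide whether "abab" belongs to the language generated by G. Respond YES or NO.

CNF form of G:
  S -> A S | T0 T1 | T1 T1 | a
  A -> T0 T1 | T1 T1
  T0 -> a
  T1 -> b

Fill CYK table bottom-up:
  [0..0]={S,T0}  "a"  orig:{S}
  [1..1]={T1}  "b"  orig:{}
  [2..2]={S,T0}  "a"  orig:{S}
  [3..3]={T1}  "b"  orig:{}
  [0..1]={A,S}  "ab"
  [1..2]=∅  "ba"
  [2..3]={A,S}  "ab"
  [0..2]={S}  "aba"
  [1..3]=∅  "bab"
  [0..3]={S}  "abab"

S ∈ T[0,3] ⇒ YES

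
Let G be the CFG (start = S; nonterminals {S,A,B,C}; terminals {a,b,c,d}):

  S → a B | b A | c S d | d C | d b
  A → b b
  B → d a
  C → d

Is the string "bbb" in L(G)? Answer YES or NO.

CNF form of G:
  S -> T0 A | T1 C | T1 T0 | T2 B | T3 X4
  A -> T0 T0
  B -> T1 T2
  C -> d
  T0 -> b
  T1 -> d
  T2 -> a
  T3 -> c
  X4 -> S T1

CYK table (by increasing span):
  cell(0,0) b: {T0}  orig:{}
  cell(1,1) b: {T0}  orig:{}
  cell(2,2) b: {T0}  orig:{}
  cell(0,1) bb: {A}
  cell(1,2) bb: {A}
  cell(0,2) bbb: {S}

S ∈ T[0,2] ⇒ YES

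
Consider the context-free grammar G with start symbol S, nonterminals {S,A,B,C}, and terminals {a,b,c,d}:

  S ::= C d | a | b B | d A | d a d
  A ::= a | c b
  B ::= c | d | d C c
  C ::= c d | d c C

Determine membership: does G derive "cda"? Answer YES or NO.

Convert to CNF:
  S -> C T2 | T1 B | T2 A | T2 X6 | a
  A -> T0 T1 | a
  B -> T2 X4 | c | d
  C -> T0 T2 | T2 X5
  T0 -> c
  T1 -> b
  T2 -> d
  T3 -> a
  X4 -> C T0
  X5 -> T0 C
  X6 -> T3 T2

Fill CYK table bottom-up:
  T[0,0] 'c' = {B,T0}  orig:{B}
  T[1,1] 'd' = {B,T2}  orig:{B}
  T[2,2] 'a' = {A,S,T3}  orig:{A,S}
  T[0,1] 'cd' = {C}
  T[1,2] 'da' = {S}
  T[0,2] 'cda' = ∅

S ∉ T[0,2] ⇒ NO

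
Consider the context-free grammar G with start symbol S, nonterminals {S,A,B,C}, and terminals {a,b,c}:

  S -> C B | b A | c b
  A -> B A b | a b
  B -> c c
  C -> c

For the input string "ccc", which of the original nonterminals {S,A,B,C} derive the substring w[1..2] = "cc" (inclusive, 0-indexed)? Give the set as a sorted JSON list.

Convert to CNF:
  S -> C B | T0 A | T2 T0
  A -> B X3 | T1 T0
  B -> T2 T2
  C -> c
  T0 -> b
  T1 -> a
  T2 -> c
  X3 -> A T0

CYK fill — only the sub-triangle for w[1..2]:
  T[1,1] 'c' = {C,T2}  orig:{C}
  T[2,2] 'c' = {C,T2}  orig:{C}
  T[1,2] 'cc' = {B}

Original NTs in T[1,2] deriving "cc": ["B"]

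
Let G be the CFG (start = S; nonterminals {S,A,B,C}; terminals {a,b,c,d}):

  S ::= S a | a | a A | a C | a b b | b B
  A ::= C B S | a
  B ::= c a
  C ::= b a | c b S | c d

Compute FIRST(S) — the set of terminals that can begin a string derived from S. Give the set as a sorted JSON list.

Compute FIRST by fixpoint:
round 1:
  A via A→a: +{a}
  B via B→c a: +{c}
  C via C→b a: +{b}
  C via C→c b S: +{c}
  S via S→a: +{a}
  S via S→b B: +{b}
  FIRST(S)={a,b}  FIRST(A)={a}  FIRST(B)={c}  FIRST(C)={b,c}
round 2:
  A via A→C B S: +{b,c}
  FIRST(S)={a,b}  FIRST(A)={a,b,c}  FIRST(B)={c}  FIRST(C)={b,c}
round 3: (stable)
  FIRST(S)={a,b}  FIRST(A)={a,b,c}  FIRST(B)={c}  FIRST(C)={b,c}

FIRST(S) = ["a", "b"]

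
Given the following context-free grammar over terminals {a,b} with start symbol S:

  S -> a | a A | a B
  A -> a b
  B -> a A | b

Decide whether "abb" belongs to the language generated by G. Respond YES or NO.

CNF form of G:
  S -> T0 A | T0 B | a
  A -> T0 T1
  B -> T0 A | b
  T0 -> a
  T1 -> b

CYK fill:
  cell(0,0) a: {S,T0}  orig:{S}
  cell(1,1) b: {B,T1}  orig:{B}
  cell(2,2) b: {B,T1}  orig:{B}
  cell(0,1) ab: {A,S}
  cell(1,2) bb: ∅
  cell(0,2) abb: ∅

S ∉ T[0,2] ⇒ NO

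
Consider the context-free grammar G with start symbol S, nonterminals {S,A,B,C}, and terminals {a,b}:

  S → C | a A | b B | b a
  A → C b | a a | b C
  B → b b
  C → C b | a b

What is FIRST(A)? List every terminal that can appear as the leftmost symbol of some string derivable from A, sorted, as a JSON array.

Compute FIRST by fixpoint:
[1]
  A via A→a a: +{a}
  A via A→b C: +{b}
  B via B→b b: +{b}
  C via C→a b: +{a}
  S via S→C: +{a}
  S via S→b B: +{b}
  FIRST[S]={a,b}  FIRST[A]={a,b}  FIRST[B]={b}  FIRST[C]={a}
[2] — fixpoint
  FIRST[S]={a,b}  FIRST[A]={a,b}  FIRST[B]={b}  FIRST[C]={a}

FIRST(A) = ["a", "b"]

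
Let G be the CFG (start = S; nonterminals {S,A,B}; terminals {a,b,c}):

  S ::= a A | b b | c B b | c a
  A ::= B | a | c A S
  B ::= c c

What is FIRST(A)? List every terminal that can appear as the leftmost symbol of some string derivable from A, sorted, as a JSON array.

FIRST sets, iterate to fixpoint:
pass 1:
  A via A→a: +{a}
  A via A→c A S: +{c}
  B via B→c c: +{c}
  S via S→a A: +{a}
  S via S→b b: +{b}
  S via S→c B b: +{c}
  FIRST(S)={a,b,c}  FIRST(A)={a,c}  FIRST(B)={c}
pass 2: (stable)
  FIRST(S)={a,b,c}  FIRST(A)={a,c}  FIRST(B)={c}

FIRST(A) = ["a", "c"]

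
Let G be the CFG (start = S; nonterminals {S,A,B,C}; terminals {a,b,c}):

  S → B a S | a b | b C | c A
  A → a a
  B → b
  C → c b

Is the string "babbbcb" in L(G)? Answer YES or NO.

Convert to CNF:
  S -> B X3 | T0 T2 | T1 A | T2 C
  A -> T0 T0
  B -> b
  C -> T1 T2
  T0 -> a
  T1 -> c
  T2 -> b
  X3 -> T0 S

CYK table (by increasing span):
  cell(0,0) b: {B,T2}  orig:{B}
  cell(1,1) a: {T0}  orig:{}
  cell(2,2) b: {B,T2}  orig:{B}
  cell(3,3) b: {B,T2}  orig:{B}
  cell(4,4) b: {B,T2}  orig:{B}
  cell(5,5) c: {T1}  orig:{}
  cell(6,6) b: {B,T2}  orig:{B}
  cell(0,1) ba: ∅
  cell(1,2) ab: {S}
  cell(2,3) bb: ∅
  cell(3,4) bb: ∅
  cell(4,5) bc: ∅
  cell(5,6) cb: {C}
  cell(0,2) bab: ∅
  cell(1,3) abb: ∅
  cell(2,4) bbb: ∅
  cell(3,5) bbc: ∅
  cell(4,6) bcb: {S}
  cell(0,3) babb: ∅
  cell(1,4) abbb: ∅
  cell(2,5) bbbc: ∅
  cell(3,6) bbcb: ∅
  cell(0,4) babbb: ∅
  cell(1,5) abbbc: ∅
  cell(2,6) bbbcb: ∅
  cell(0,5) babbbc: ∅
  cell(1,6) abbbcb: ∅
  cell(0,6) babbbcb: ∅

S ∉ T[0,6] ⇒ NO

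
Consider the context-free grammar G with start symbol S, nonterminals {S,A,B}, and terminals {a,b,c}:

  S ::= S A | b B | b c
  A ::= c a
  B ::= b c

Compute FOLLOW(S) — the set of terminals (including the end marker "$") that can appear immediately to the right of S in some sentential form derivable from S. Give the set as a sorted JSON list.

FIRST iteration:
[1]
  A via A→c a: +{c}
  B via B→b c: +{b}
  S via S→b B: +{b}
  FIRST(S)={b}  FIRST(A)={c}  FIRST(B)={b}
[2] (stable)
  FIRST(S)={b}  FIRST(A)={c}  FIRST(B)={b}

FOLLOW sets:
FOLLOW(S) := {$}
pass 1:
  S→S A: FOLLOW(S) ⊇ FIRST(A) = {c}; new: +{c}
  S→S A: FOLLOW(A) ⊇ FOLLOW(S) ⊇ {$,c}; new: +{$,c}
  S→b B: FOLLOW(B) ⊇ FOLLOW(S) ⊇ {$,c}; new: +{$,c}
  S: {$,c}  A: {$,c}  B: {$,c}
pass 2: (stable)
  S: {$,c}  A: {$,c}  B: {$,c}

FOLLOW(S) = ["$", "c"]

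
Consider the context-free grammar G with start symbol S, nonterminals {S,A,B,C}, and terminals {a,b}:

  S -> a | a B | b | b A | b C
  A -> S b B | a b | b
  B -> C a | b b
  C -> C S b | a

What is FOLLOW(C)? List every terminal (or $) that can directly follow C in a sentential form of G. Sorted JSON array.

FIRST iteration:
pass 1:
  A via A→a b: +{a}
  A via A→b: +{b}
  B via B→b b: +{b}
  C via C→a: +{a}
  S via S→a: +{a}
  S via S→b: +{b}
  FIRST[S]={a,b}  FIRST[A]={a,b}  FIRST[B]={b}  FIRST[C]={a}
pass 2:
  B via B→C a: +{a}
  FIRST[S]={a,b}  FIRST[A]={a,b}  FIRST[B]={a,b}  FIRST[C]={a}
pass 3: (stable)
  FIRST[S]={a,b}  FIRST[A]={a,b}  FIRST[B]={a,b}  FIRST[C]={a}

Compute FOLLOW by fixpoint:
initialize: $ ∈ FOLLOW(S)
[1]
  A→S b B: FOLLOW(S) ⊇ FIRST(b) = {b}; new: +{b}
  B→C a: FOLLOW(C) ⊇ FIRST(a) = {a}; new: +{a}
  C→C S b: FOLLOW(C) ⊇ FIRST(S) = {a,b}; new: +{b}
  S→a B: FOLLOW(B) ⊇ FOLLOW(S) ⊇ {$,b}; new: +{$,b}
  S→b A: FOLLOW(A) ⊇ FOLLOW(S) ⊇ {$,b}; new: +{$,b}
  S→b C: FOLLOW(C) ⊇ FOLLOW(S) ⊇ {$,b}; new: +{$}
  FOLLOW(S)={$,b}  FOLLOW(A)={$,b}  FOLLOW(B)={$,b}  FOLLOW(C)={$,a,b}
[2] (stable)
  FOLLOW(S)={$,b}  FOLLOW(A)={$,b}  FOLLOW(B)={$,b}  FOLLOW(C)={$,a,b}

FOLLOW(C) = ["$", "a", "b"]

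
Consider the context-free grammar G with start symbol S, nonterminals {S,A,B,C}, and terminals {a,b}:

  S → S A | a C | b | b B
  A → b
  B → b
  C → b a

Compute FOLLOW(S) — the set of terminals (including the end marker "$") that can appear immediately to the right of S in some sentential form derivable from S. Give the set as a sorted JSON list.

FIRST sets, iterate to fixpoint:
round 1:
  A via A→b: +{b}
  B via B→b: +{b}
  C via C→b a: +{b}
  S via S→a C: +{a}
  S via S→b: +{b}
  FIRST(S)={a,b}  FIRST(A)={b}  FIRST(B)={b}  FIRST(C)={b}
round 2: done
  FIRST(S)={a,b}  FIRST(A)={b}  FIRST(B)={b}  FIRST(C)={b}

FOLLOW iteration:
initialize: $ ∈ FOLLOW(S)
iter 1:
  S→S A: FOLLOW(S) ⊇ FIRST(A) = {b}; new: +{b}
  S→S A: FOLLOW(A) ⊇ FOLLOW(S) ⊇ {$,b}; new: +{$,b}
  S→a C: FOLLOW(C) ⊇ FOLLOW(S) ⊇ {$,b}; new: +{$,b}
  S→b B: FOLLOW(B) ⊇ FOLLOW(S) ⊇ {$,b}; new: +{$,b}
  FOLLOW[S]={$,b}  FOLLOW[A]={$,b}  FOLLOW[B]={$,b}  FOLLOW[C]={$,b}
iter 2: — fixpoint
  FOLLOW[S]={$,b}  FOLLOW[A]={$,b}  FOLLOW[B]={$,b}  FOLLOW[C]={$,b}

FOLLOW(S) = ["$", "b"]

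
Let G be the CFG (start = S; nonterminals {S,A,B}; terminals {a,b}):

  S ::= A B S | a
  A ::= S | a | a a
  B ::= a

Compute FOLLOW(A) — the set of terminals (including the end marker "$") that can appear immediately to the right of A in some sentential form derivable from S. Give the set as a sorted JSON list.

FIRST sets, iterate to fixpoint:
round 1:
  A via A→a: +{a}
  B via B→a: +{a}
  S via S→A B S: +{a}
  FIRST[S]={a}  FIRST[A]={a}  FIRST[B]={a}
round 2: — fixpoint
  FIRST[S]={a}  FIRST[A]={a}  FIRST[B]={a}

FOLLOW iteration:
initialize: $ ∈ FOLLOW(S)
round 1:
  S→A B S: FOLLOW(A) ⊇ FIRST(B) = {a}; new: +{a}
  S→A B S: FOLLOW(B) ⊇ FIRST(S) = {a}; new: +{a}
  S: {$}  A: {a}  B: {a}
round 2:
  A→S: FOLLOW(S) ⊇ FOLLOW(A) ⊇ {a}; new: +{a}
  S: {$,a}  A: {a}  B: {a}
round 3: (no change)
  S: {$,a}  A: {a}  B: {a}

FOLLOW(A) = ["a"]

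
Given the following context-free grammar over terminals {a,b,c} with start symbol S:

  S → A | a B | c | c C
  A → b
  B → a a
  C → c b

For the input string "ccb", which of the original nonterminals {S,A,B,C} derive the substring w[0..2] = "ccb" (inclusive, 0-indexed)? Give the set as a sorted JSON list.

Convert to CNF:
  S -> T0 B | T1 C | b | c
  A -> b
  B -> T0 T0
  C -> T1 T2
  T0 -> a
  T1 -> c
  T2 -> b

CYK table (by increasing span), restricted to cells inside w[0..2]:
  cell(0,0) c: {S,T1}  orig:{S}
  cell(1,1) c: {S,T1}  orig:{S}
  cell(2,2) b: {A,S,T2}  orig:{A,S}
  cell(0,1) cc: ∅
  cell(1,2) cb: {C}
  cell(0,2) ccb: {S}

Original NTs in T[0,2] deriving "ccb": ["S"]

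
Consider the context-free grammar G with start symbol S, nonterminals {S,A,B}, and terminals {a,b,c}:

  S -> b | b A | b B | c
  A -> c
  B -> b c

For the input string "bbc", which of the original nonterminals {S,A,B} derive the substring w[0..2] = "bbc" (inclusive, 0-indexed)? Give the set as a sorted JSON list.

CNF form of G:
  S -> T0 A | T0 B | b | c
  A -> c
  B -> T0 T1
  T0 -> b
  T1 -> c

Fill CYK table bottom-up, restricted to cells inside w[0..2]:
  [0..0]={S,T0}  "b"  orig:{S}
  [1..1]={S,T0}  "b"  orig:{S}
  [2..2]={A,S,T1}  "c"  orig:{A,S}
  [0..1]=∅  "bb"
  [1..2]={B,S}  "bc"
  [0..2]={S}  "bbc"

Original NTs in T[0,2] deriving "bbc": ["S"]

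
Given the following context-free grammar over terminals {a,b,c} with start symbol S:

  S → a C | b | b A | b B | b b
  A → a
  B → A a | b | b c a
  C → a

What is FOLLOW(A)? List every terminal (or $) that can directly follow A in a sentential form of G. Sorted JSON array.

FIRST iteration:
pass 1:
  A via A→a: +{a}
  B via B→A a: +{a}
  B via B→b: +{b}
  C via C→a: +{a}
  S via S→a C: +{a}
  S via S→b: +{b}
  S: {a,b}  A: {a}  B: {a,b}  C: {a}
pass 2: done
  S: {a,b}  A: {a}  B: {a,b}  C: {a}

FOLLOW sets:
seed FOLLOW(S) with $
pass 1:
  B→A a: FOLLOW(A) ⊇ FIRST(a) = {a}; new: +{a}
  S→a C: FOLLOW(C) ⊇ FOLLOW(S) ⊇ {$}; new: +{$}
  S→b A: FOLLOW(A) ⊇ FOLLOW(S) ⊇ {$}; new: +{$}
  S→b B: FOLLOW(B) ⊇ FOLLOW(S) ⊇ {$}; new: +{$}
  FOLLOW(S)={$}  FOLLOW(A)={$,a}  FOLLOW(B)={$}  FOLLOW(C)={$}
pass 2: done
  FOLLOW(S)={$}  FOLLOW(A)={$,a}  FOLLOW(B)={$}  FOLLOW(C)={$}

FOLLOW(A) = ["$", "a"]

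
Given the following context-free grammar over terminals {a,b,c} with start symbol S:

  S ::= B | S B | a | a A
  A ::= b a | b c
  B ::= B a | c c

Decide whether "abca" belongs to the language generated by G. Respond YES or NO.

CNF form of G:
  S -> B T1 | S B | T1 A | T2 T2 | a
  A -> T0 T1 | T0 T2
  B -> B T1 | T2 T2
  T0 -> b
  T1 -> a
  T2 -> c

Fill CYK table bottom-up:
  [0..0]={S,T1}  "a"  orig:{S}
  [1..1]={T0}  "b"  orig:{}
  [2..2]={T2}  "c"  orig:{}
  [3..3]={S,T1}  "a"  orig:{S}
  [0..1]=∅  "ab"
  [1..2]={A}  "bc"
  [2..3]=∅  "ca"
  [0..2]={S}  "abc"
  [1..3]=∅  "bca"
  [0..3]=∅  "abca"

S ∉ T[0,3] ⇒ NO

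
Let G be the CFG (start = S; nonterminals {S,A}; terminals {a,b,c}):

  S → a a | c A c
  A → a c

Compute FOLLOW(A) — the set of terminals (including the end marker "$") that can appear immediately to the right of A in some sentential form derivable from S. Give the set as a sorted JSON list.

Compute FIRST by fixpoint:
iter 1:
  A via A→a c: +{a}
  S via S→a a: +{a}
  S via S→c A c: +{c}
  FIRST(S)={a,c}  FIRST(A)={a}
iter 2: (stable)
  FIRST(S)={a,c}  FIRST(A)={a}

Compute FOLLOW by fixpoint:
initialize: $ ∈ FOLLOW(S)
round 1:
  S→c A c: FOLLOW(A) ⊇ FIRST(c) = {c}; new: +{c}
  FOLLOW[S]={$}  FOLLOW[A]={c}
round 2: done
  FOLLOW[S]={$}  FOLLOW[A]={c}

FOLLOW(A) = ["c"]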